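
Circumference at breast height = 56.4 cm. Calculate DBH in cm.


Formula: DBH = C / pi
DBH = 56.4 / pi
pi = 3.14159...
DBH = 18.0 cm

18.0


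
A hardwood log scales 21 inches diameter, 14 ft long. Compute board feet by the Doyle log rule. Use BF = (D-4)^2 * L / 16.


Doyle: BF = (D - 4)^2 * L / 16
Adjusted diameter = 21 - 4 = 17 in
(D-4)^2 = 17^2 = 289
BF = 289 * 14 / 16 = 253 BF

253


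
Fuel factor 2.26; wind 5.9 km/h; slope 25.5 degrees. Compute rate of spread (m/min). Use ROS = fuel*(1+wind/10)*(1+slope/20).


Formula: ROS = fuel * (1 + wind/10) * (1 + slope/20)
Wind factor = 1 + 5.9/10 = 1.59
Slope factor = 1 + 25.5/20 = 2.275
ROS = 2.26 * 1.59 * 2.275 = 8.17 m/min

8.17


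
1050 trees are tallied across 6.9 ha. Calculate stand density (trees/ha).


Formula: Stand Density = N_trees / Area_ha
Density = 1050 trees / 6.9 ha
Density = 152 trees/ha

152


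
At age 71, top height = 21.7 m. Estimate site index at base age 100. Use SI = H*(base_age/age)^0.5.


Formula: SI = H_dom * (base_age / age)^0.5
Age ratio = 100 / 71 = 1.40845
sqrt(age_ratio) = 1.18678
SI = 21.7 * 1.18678 = 25.8 m

25.8


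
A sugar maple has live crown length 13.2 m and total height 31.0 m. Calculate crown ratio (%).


Formula: Crown Ratio = (Crown Length / Total Height) * 100
CR = (13.2 m / 31.0 m) * 100
CR = 0.4258 * 100 = 42.6%

42.6


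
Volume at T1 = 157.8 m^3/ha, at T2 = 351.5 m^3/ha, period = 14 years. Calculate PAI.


Formula: PAI = (V_T2 - V_T1) / (T2 - T1)
Volume increment = 351.5 - 157.8 = 193.7 m^3/ha
PAI = 193.7 / 14 = 13.84 m^3/ha/year

13.84


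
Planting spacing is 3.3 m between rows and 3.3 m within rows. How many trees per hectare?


Formula: TPH = 10000 m^2/ha / (spacing_x * spacing_y)
Area per tree = 3.3 m * 3.3 m = 10.89 m^2
TPH = 10000 / 10.89 = 918 trees/ha

918


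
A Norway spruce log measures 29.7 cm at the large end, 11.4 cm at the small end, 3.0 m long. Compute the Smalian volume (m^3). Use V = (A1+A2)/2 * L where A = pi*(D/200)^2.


Smalian: V = (A1 + A2)/2 * L,  A = pi*(D/200)^2
A1 = pi*(29.7/200)^2 = 0.069279 m^2
A2 = pi*(11.4/200)^2 = 0.010207 m^2
V = (0.069279+0.010207)/2*3.0 = 0.1192 m^3

0.1192


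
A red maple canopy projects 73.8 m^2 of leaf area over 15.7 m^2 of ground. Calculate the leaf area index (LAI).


Formula: LAI = total leaf area / ground area  (dimensionless)
LAI = 73.8 m^2 / 15.7 m^2
LAI = 4.7

4.7


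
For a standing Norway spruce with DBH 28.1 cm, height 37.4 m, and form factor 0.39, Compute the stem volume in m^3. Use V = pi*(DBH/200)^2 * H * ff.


Formula: V = pi * (DBH/200)^2 * H * ff
Radius = DBH/200 = 28.1/200 = 0.1405 m
Radius^2 = 0.1405^2 = 0.01974025 m^2
V = pi * 0.01974025 * 37.4 * 0.39
V = 0.905 m^3

0.905


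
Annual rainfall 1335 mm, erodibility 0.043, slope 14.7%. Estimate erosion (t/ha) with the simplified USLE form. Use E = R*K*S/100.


Formula: E = R * K * S / 100  (simplified USLE)
R * K = 1335 * 0.043 = 57.405
E = 57.405 * 14.7 / 100 = 8.44 t/ha

8.44


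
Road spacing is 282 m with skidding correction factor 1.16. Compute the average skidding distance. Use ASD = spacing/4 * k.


Formula: ASD = (spacing / 4) * correction
Uncorrected distance = spacing / 4 = 282 / 4 = 70.5 m
ASD = 70.5 * 1.16 = 82 m

82


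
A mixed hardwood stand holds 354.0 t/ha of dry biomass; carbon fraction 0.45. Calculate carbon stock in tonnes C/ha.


Formula: Carbon Stock = Biomass * Carbon Fraction
C = 354.0 t/ha * 0.45
C = 159.3 t C/ha

159.3


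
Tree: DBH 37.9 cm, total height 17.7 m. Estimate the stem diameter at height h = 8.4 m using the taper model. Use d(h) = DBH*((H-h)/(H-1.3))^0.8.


Taper: d(h) = DBH * ((H - h) / (H - 1.3))^0.8
Numerator = H - h = 17.7 - 8.4 = 9.3 m
Denominator = H - 1.3 = 17.7 - 1.3 = 16.4 m
Ratio = 9.3 / 16.4 = 0.56707
d = 37.9 * 0.56707^0.8 = 24.1 cm

24.1


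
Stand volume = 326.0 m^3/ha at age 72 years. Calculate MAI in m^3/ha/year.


Formula: MAI = Total Volume / Stand Age
MAI = 326.0 m^3/ha / 72 years
MAI = 4.53 m^3/ha/year

4.53


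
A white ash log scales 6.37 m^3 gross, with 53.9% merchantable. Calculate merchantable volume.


Formula: MV = V_total * (merchantable_pct / 100)
Merchantable fraction = 53.9% / 100 = 0.539
MV = 6.37 m^3 * 0.539 = 3.433 m^3

3.433


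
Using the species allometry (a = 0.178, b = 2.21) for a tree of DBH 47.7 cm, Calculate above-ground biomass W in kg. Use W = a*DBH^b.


Formula: W = a * DBH^b  (allometric power law)
DBH^b = 47.7^2.21 = 5123.0149
W = 0.178 * 5123.0149 = 911.9 kg

911.9


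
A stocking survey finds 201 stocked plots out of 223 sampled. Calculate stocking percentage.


Formula: Stocking % = stocked plots / total plots * 100
Stocking = 201 / 223 * 100
Stocking = 0.9013 * 100 = 90.1%

90.1


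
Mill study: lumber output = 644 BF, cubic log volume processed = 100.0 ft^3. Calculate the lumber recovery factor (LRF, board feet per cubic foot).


Formula: LRF = Lumber Output (BF) / Log Input (ft^3)
LRF = 644 BF / 100.0 ft^3
LRF = 6.44 BF/ft^3

6.44


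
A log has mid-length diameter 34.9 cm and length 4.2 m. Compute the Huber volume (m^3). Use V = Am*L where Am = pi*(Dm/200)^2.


Huber: V = Am * L,  Am = pi*(Dm/200)^2
Am = pi*(34.9/200)^2 = 0.095662 m^2
V = 0.095662*4.2 = 0.4018 m^3

0.4018


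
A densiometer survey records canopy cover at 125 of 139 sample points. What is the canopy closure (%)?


Formula: Canopy closure = covered points / total points * 100
Closure = 125 / 139 * 100
Closure = 0.8993 * 100 = 89.9%

89.9


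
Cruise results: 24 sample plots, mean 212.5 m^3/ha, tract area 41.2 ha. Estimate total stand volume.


Formula: Total Volume = Mean Volume per ha * Total Area
Total Volume = 212.5 m^3/ha * 41.2 ha
Total Volume = 8755 m^3

8755


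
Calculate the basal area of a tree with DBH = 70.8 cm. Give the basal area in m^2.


Formula: BA = pi * (DBH/2)^2 / 10000  (cm^2 to m^2)
Radius = DBH/2 = 70.8/2 = 35.4 cm
BA = pi * 35.4^2 / 10000
   = 3936.9182 cm^2 / 10000
   = 0.3937 m^2

0.3937


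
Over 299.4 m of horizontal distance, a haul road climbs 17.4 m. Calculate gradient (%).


Formula: Gradient = rise / run * 100
Gradient = 17.4 / 299.4 * 100 = 5.8%

5.8


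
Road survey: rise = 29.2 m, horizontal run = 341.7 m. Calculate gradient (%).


Formula: Gradient = rise / run * 100
Gradient = 29.2 / 341.7 * 100 = 8.5%

8.5


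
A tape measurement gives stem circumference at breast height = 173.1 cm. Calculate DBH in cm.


Formula: DBH = C / pi
DBH = 173.1 / pi
pi = 3.14159...
DBH = 55.1 cm

55.1


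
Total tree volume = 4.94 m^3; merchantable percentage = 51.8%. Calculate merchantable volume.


Formula: MV = V_total * (merchantable_pct / 100)
Merchantable fraction = 51.8% / 100 = 0.518
MV = 4.94 m^3 * 0.518 = 2.559 m^3

2.559


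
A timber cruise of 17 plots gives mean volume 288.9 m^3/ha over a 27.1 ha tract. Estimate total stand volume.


Formula: Total Volume = Mean Volume per ha * Total Area
Total Volume = 288.9 m^3/ha * 27.1 ha
Total Volume = 7829 m^3

7829


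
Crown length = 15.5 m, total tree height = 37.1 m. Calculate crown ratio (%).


Formula: Crown Ratio = (Crown Length / Total Height) * 100
CR = (15.5 m / 37.1 m) * 100
CR = 0.4178 * 100 = 41.8%

41.8


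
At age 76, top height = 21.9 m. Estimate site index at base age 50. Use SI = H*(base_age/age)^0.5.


Formula: SI = H_dom * (base_age / age)^0.5
Age ratio = 50 / 76 = 0.65789
sqrt(age_ratio) = 0.81111
SI = 21.9 * 0.81111 = 17.8 m

17.8


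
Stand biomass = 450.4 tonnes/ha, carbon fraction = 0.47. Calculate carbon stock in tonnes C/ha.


Formula: Carbon Stock = Biomass * Carbon Fraction
C = 450.4 t/ha * 0.47
C = 211.7 t C/ha

211.7


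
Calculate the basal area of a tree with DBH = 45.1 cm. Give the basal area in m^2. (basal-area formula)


Formula: BA = pi * (DBH/2)^2 / 10000  (cm^2 to m^2)
Radius = DBH/2 = 45.1/2 = 22.55 cm
BA = pi * 22.55^2 / 10000
   = 1597.5077 cm^2 / 10000
   = 0.1598 m^2

0.1598


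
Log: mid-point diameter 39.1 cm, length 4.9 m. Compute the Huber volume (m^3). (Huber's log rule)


Huber: V = Am * L,  Am = pi*(Dm/200)^2
Am = pi*(39.1/200)^2 = 0.120072 m^2
V = 0.120072*4.9 = 0.5884 m^3

0.5884


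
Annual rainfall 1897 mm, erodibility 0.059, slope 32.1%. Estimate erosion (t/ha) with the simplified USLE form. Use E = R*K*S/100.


Formula: E = R * K * S / 100  (simplified USLE)
R * K = 1897 * 0.059 = 111.923
E = 111.923 * 32.1 / 100 = 35.93 t/ha

35.93


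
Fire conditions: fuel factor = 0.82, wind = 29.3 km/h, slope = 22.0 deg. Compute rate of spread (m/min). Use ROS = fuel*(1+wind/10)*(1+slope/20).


Formula: ROS = fuel * (1 + wind/10) * (1 + slope/20)
Wind factor = 1 + 29.3/10 = 3.93
Slope factor = 1 + 22.0/20 = 2.1
ROS = 0.82 * 3.93 * 2.1 = 6.77 m/min

6.77


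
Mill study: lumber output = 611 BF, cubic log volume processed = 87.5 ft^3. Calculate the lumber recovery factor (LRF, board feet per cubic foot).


Formula: LRF = Lumber Output (BF) / Log Input (ft^3)
LRF = 611 BF / 87.5 ft^3
LRF = 6.98 BF/ft^3

6.98


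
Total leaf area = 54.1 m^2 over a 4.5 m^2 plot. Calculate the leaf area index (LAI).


Formula: LAI = total leaf area / ground area  (dimensionless)
LAI = 54.1 m^2 / 4.5 m^2
LAI = 12.02

12.02


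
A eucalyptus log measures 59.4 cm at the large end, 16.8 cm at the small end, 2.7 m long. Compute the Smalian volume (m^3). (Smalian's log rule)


Smalian: V = (A1 + A2)/2 * L,  A = pi*(D/200)^2
A1 = pi*(59.4/200)^2 = 0.277117 m^2
A2 = pi*(16.8/200)^2 = 0.022167 m^2
V = (0.277117+0.022167)/2*2.7 = 0.404 m^3

0.404


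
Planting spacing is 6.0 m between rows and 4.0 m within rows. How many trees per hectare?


Formula: TPH = 10000 m^2/ha / (spacing_x * spacing_y)
Area per tree = 6.0 m * 4.0 m = 24.0 m^2
TPH = 10000 / 24.0 = 417 trees/ha

417


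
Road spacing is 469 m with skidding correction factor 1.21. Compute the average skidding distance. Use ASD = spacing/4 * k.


Formula: ASD = (spacing / 4) * correction
Uncorrected distance = spacing / 4 = 469 / 4 = 117.25 m
ASD = 117.25 * 1.21 = 142 m

142


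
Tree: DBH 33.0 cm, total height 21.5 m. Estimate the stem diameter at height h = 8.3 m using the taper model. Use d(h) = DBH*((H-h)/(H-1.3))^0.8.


Taper: d(h) = DBH * ((H - h) / (H - 1.3))^0.8
Numerator = H - h = 21.5 - 8.3 = 13.2 m
Denominator = H - 1.3 = 21.5 - 1.3 = 20.2 m
Ratio = 13.2 / 20.2 = 0.65347
d = 33.0 * 0.65347^0.8 = 23.5 cm

23.5


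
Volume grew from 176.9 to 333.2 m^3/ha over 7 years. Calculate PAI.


Formula: PAI = (V_T2 - V_T1) / (T2 - T1)
Volume increment = 333.2 - 176.9 = 156.3 m^3/ha
PAI = 156.3 / 7 = 22.33 m^3/ha/year

22.33


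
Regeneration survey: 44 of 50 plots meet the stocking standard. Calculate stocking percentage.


Formula: Stocking % = stocked plots / total plots * 100
Stocking = 44 / 50 * 100
Stocking = 0.88 * 100 = 88.0%

88.0


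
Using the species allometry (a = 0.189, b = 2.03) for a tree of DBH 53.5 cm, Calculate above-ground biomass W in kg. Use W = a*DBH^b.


Formula: W = a * DBH^b  (allometric power law)
DBH^b = 53.5^2.03 = 3225.2113
W = 0.189 * 3225.2113 = 609.6 kg

609.6


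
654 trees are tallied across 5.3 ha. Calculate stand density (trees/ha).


Formula: Stand Density = N_trees / Area_ha
Density = 654 trees / 5.3 ha
Density = 123 trees/ha

123


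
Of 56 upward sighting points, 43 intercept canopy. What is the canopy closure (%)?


Formula: Canopy closure = covered points / total points * 100
Closure = 43 / 56 * 100
Closure = 0.7679 * 100 = 76.8%

76.8


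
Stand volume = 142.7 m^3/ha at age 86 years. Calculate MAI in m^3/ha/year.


Formula: MAI = Total Volume / Stand Age
MAI = 142.7 m^3/ha / 86 years
MAI = 1.66 m^3/ha/year

1.66


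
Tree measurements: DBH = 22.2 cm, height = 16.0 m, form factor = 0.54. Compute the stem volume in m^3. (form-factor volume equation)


Formula: V = pi * (DBH/200)^2 * H * ff
Radius = DBH/200 = 22.2/200 = 0.111 m
Radius^2 = 0.111^2 = 0.012321 m^2
V = pi * 0.012321 * 16.0 * 0.54
V = 0.334 m^3

0.334


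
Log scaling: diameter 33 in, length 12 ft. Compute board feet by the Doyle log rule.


Doyle: BF = (D - 4)^2 * L / 16
Adjusted diameter = 33 - 4 = 29 in
(D-4)^2 = 29^2 = 841
BF = 841 * 12 / 16 = 631 BF

631


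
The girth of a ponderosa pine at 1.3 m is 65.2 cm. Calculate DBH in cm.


Formula: DBH = C / pi
DBH = 65.2 / pi
pi = 3.14159...
DBH = 20.8 cm

20.8


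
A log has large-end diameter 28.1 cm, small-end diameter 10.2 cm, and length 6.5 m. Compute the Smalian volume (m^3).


Smalian: V = (A1 + A2)/2 * L,  A = pi*(D/200)^2
A1 = pi*(28.1/200)^2 = 0.062016 m^2
A2 = pi*(10.2/200)^2 = 0.008171 m^2
V = (0.062016+0.008171)/2*6.5 = 0.2281 m^3

0.2281


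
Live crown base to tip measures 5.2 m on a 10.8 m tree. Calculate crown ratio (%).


Formula: Crown Ratio = (Crown Length / Total Height) * 100
CR = (5.2 m / 10.8 m) * 100
CR = 0.4815 * 100 = 48.1%

48.1


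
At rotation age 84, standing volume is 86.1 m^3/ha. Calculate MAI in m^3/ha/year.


Formula: MAI = Total Volume / Stand Age
MAI = 86.1 m^3/ha / 84 years
MAI = 1.03 m^3/ha/year

1.03


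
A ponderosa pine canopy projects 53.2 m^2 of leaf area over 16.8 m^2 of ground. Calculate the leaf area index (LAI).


Formula: LAI = total leaf area / ground area  (dimensionless)
LAI = 53.2 m^2 / 16.8 m^2
LAI = 3.17

3.17


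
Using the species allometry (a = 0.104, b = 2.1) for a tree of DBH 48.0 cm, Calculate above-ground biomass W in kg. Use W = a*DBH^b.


Formula: W = a * DBH^b  (allometric power law)
DBH^b = 48.0^2.1 = 3393.1777
W = 0.104 * 3393.1777 = 352.9 kg

352.9


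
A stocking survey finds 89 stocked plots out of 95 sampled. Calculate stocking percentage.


Formula: Stocking % = stocked plots / total plots * 100
Stocking = 89 / 95 * 100
Stocking = 0.9368 * 100 = 93.7%

93.7


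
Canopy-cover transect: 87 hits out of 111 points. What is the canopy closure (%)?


Formula: Canopy closure = covered points / total points * 100
Closure = 87 / 111 * 100
Closure = 0.7838 * 100 = 78.4%

78.4


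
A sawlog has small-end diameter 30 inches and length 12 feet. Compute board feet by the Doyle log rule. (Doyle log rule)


Doyle: BF = (D - 4)^2 * L / 16
Adjusted diameter = 30 - 4 = 26 in
(D-4)^2 = 26^2 = 676
BF = 676 * 12 / 16 = 507 BF

507


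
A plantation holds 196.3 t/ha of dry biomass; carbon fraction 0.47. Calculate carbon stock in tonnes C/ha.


Formula: Carbon Stock = Biomass * Carbon Fraction
C = 196.3 t/ha * 0.47
C = 92.3 t C/ha

92.3


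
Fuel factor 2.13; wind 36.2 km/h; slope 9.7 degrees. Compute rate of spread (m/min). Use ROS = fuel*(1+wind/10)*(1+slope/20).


Formula: ROS = fuel * (1 + wind/10) * (1 + slope/20)
Wind factor = 1 + 36.2/10 = 4.62
Slope factor = 1 + 9.7/20 = 1.485
ROS = 2.13 * 4.62 * 1.485 = 14.61 m/min

14.61


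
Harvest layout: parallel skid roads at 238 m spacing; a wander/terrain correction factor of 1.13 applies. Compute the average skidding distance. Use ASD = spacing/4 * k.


Formula: ASD = (spacing / 4) * correction
Uncorrected distance = spacing / 4 = 238 / 4 = 59.5 m
ASD = 59.5 * 1.13 = 67 m

67


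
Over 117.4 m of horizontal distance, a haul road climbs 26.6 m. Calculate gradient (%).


Formula: Gradient = rise / run * 100
Gradient = 26.6 / 117.4 * 100 = 22.7%

22.7


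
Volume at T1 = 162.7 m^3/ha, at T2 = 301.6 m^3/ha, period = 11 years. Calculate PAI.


Formula: PAI = (V_T2 - V_T1) / (T2 - T1)
Volume increment = 301.6 - 162.7 = 138.9 m^3/ha
PAI = 138.9 / 11 = 12.63 m^3/ha/year

12.63


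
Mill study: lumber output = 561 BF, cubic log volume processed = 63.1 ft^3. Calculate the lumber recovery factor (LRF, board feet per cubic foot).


Formula: LRF = Lumber Output (BF) / Log Input (ft^3)
LRF = 561 BF / 63.1 ft^3
LRF = 8.89 BF/ft^3

8.89


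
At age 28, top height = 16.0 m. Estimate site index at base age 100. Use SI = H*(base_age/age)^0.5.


Formula: SI = H_dom * (base_age / age)^0.5
Age ratio = 100 / 28 = 3.57143
sqrt(age_ratio) = 1.88982
SI = 16.0 * 1.88982 = 30.2 m

30.2


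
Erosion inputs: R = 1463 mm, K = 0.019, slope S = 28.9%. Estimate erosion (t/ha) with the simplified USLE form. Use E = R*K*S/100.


Formula: E = R * K * S / 100  (simplified USLE)
R * K = 1463 * 0.019 = 27.797
E = 27.797 * 28.9 / 100 = 8.03 t/ha

8.03


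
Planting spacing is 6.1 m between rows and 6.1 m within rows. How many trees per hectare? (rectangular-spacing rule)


Formula: TPH = 10000 m^2/ha / (spacing_x * spacing_y)
Area per tree = 6.1 m * 6.1 m = 37.21 m^2
TPH = 10000 / 37.21 = 269 trees/ha

269


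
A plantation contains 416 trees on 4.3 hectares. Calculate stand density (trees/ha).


Formula: Stand Density = N_trees / Area_ha
Density = 416 trees / 4.3 ha
Density = 97 trees/ha

97


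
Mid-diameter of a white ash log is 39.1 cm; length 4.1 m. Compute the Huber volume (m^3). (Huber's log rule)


Huber: V = Am * L,  Am = pi*(Dm/200)^2
Am = pi*(39.1/200)^2 = 0.120072 m^2
V = 0.120072*4.1 = 0.4923 m^3

0.4923


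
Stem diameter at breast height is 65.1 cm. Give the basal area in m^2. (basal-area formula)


Formula: BA = pi * (DBH/2)^2 / 10000  (cm^2 to m^2)
Radius = DBH/2 = 65.1/2 = 32.55 cm
BA = pi * 32.55^2 / 10000
   = 3328.5253 cm^2 / 10000
   = 0.3329 m^2

0.3329


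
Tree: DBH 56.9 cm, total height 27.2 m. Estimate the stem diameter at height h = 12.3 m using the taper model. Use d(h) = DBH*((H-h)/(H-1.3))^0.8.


Taper: d(h) = DBH * ((H - h) / (H - 1.3))^0.8
Numerator = H - h = 27.2 - 12.3 = 14.9 m
Denominator = H - 1.3 = 27.2 - 1.3 = 25.9 m
Ratio = 14.9 / 25.9 = 0.57529
d = 56.9 * 0.57529^0.8 = 36.6 cm

36.6


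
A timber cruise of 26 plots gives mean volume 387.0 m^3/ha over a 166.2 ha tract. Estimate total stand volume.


Formula: Total Volume = Mean Volume per ha * Total Area
Total Volume = 387.0 m^3/ha * 166.2 ha
Total Volume = 64319 m^3

64319


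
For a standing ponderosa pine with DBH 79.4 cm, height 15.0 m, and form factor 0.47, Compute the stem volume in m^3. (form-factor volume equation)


Formula: V = pi * (DBH/200)^2 * H * ff
Radius = DBH/200 = 79.4/200 = 0.397 m
Radius^2 = 0.397^2 = 0.157609 m^2
V = pi * 0.157609 * 15.0 * 0.47
V = 3.491 m^3

3.491


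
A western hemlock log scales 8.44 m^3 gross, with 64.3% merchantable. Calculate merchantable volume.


Formula: MV = V_total * (merchantable_pct / 100)
Merchantable fraction = 64.3% / 100 = 0.643
MV = 8.44 m^3 * 0.643 = 5.427 m^3

5.427


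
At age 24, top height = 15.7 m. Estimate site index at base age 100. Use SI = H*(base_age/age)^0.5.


Formula: SI = H_dom * (base_age / age)^0.5
Age ratio = 100 / 24 = 4.16667
sqrt(age_ratio) = 2.04124
SI = 15.7 * 2.04124 = 32.0 m

32.0


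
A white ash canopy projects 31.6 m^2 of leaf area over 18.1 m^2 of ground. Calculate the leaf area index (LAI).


Formula: LAI = total leaf area / ground area  (dimensionless)
LAI = 31.6 m^2 / 18.1 m^2
LAI = 1.75

1.75


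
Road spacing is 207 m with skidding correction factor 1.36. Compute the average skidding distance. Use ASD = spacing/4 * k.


Formula: ASD = (spacing / 4) * correction
Uncorrected distance = spacing / 4 = 207 / 4 = 51.75 m
ASD = 51.75 * 1.36 = 70 m

70


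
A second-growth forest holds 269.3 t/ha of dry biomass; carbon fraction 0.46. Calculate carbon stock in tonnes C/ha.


Formula: Carbon Stock = Biomass * Carbon Fraction
C = 269.3 t/ha * 0.46
C = 123.9 t C/ha

123.9


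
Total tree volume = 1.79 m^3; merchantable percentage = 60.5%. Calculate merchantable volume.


Formula: MV = V_total * (merchantable_pct / 100)
Merchantable fraction = 60.5% / 100 = 0.605
MV = 1.79 m^3 * 0.605 = 1.083 m^3

1.083


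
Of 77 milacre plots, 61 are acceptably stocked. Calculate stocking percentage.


Formula: Stocking % = stocked plots / total plots * 100
Stocking = 61 / 77 * 100
Stocking = 0.7922 * 100 = 79.2%

79.2


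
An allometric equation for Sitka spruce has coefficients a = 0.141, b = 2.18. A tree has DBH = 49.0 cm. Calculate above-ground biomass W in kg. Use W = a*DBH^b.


Formula: W = a * DBH^b  (allometric power law)
DBH^b = 49.0^2.18 = 4837.5721
W = 0.141 * 4837.5721 = 682.1 kg

682.1


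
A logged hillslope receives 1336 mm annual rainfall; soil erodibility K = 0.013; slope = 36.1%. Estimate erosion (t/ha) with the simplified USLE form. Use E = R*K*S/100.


Formula: E = R * K * S / 100  (simplified USLE)
R * K = 1336 * 0.013 = 17.368
E = 17.368 * 36.1 / 100 = 6.27 t/ha

6.27


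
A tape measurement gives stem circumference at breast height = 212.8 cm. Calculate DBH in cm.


Formula: DBH = C / pi
DBH = 212.8 / pi
pi = 3.14159...
DBH = 67.7 cm

67.7


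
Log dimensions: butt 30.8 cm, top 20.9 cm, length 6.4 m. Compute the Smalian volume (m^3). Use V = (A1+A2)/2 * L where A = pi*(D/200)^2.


Smalian: V = (A1 + A2)/2 * L,  A = pi*(D/200)^2
A1 = pi*(30.8/200)^2 = 0.074506 m^2
A2 = pi*(20.9/200)^2 = 0.034307 m^2
V = (0.074506+0.034307)/2*6.4 = 0.3482 m^3

0.3482


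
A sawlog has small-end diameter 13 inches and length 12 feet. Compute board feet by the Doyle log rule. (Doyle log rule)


Doyle: BF = (D - 4)^2 * L / 16
Adjusted diameter = 13 - 4 = 9 in
(D-4)^2 = 9^2 = 81
BF = 81 * 12 / 16 = 61 BF

61


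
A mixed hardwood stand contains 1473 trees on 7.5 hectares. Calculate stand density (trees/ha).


Formula: Stand Density = N_trees / Area_ha
Density = 1473 trees / 7.5 ha
Density = 196 trees/ha

196


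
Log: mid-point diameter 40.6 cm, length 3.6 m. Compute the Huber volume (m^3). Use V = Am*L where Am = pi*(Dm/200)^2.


Huber: V = Am * L,  Am = pi*(Dm/200)^2
Am = pi*(40.6/200)^2 = 0.129462 m^2
V = 0.129462*3.6 = 0.4661 m^3

0.4661


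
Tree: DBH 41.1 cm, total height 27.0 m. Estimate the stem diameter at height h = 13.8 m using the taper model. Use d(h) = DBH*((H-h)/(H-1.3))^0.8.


Taper: d(h) = DBH * ((H - h) / (H - 1.3))^0.8
Numerator = H - h = 27.0 - 13.8 = 13.2 m
Denominator = H - 1.3 = 27.0 - 1.3 = 25.7 m
Ratio = 13.2 / 25.7 = 0.51362
d = 41.1 * 0.51362^0.8 = 24.1 cm

24.1


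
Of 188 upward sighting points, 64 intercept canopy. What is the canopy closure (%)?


Formula: Canopy closure = covered points / total points * 100
Closure = 64 / 188 * 100
Closure = 0.3404 * 100 = 34.0%

34.0


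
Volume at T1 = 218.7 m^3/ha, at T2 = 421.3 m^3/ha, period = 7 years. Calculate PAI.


Formula: PAI = (V_T2 - V_T1) / (T2 - T1)
Volume increment = 421.3 - 218.7 = 202.6 m^3/ha
PAI = 202.6 / 7 = 28.94 m^3/ha/year

28.94


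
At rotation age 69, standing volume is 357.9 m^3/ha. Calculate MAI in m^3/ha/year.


Formula: MAI = Total Volume / Stand Age
MAI = 357.9 m^3/ha / 69 years
MAI = 5.19 m^3/ha/year

5.19


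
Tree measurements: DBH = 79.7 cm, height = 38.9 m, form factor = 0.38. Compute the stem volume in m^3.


Formula: V = pi * (DBH/200)^2 * H * ff
Radius = DBH/200 = 79.7/200 = 0.3985 m
Radius^2 = 0.3985^2 = 0.15880225 m^2
V = pi * 0.15880225 * 38.9 * 0.38
V = 7.375 m^3

7.375


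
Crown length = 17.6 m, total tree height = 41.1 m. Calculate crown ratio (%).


Formula: Crown Ratio = (Crown Length / Total Height) * 100
CR = (17.6 m / 41.1 m) * 100
CR = 0.4282 * 100 = 42.8%

42.8


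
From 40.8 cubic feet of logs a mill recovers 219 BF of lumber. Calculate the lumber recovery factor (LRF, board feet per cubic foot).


Formula: LRF = Lumber Output (BF) / Log Input (ft^3)
LRF = 219 BF / 40.8 ft^3
LRF = 5.37 BF/ft^3

5.37


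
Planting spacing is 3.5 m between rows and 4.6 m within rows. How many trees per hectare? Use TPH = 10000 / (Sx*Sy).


Formula: TPH = 10000 m^2/ha / (spacing_x * spacing_y)
Area per tree = 3.5 m * 4.6 m = 16.1 m^2
TPH = 10000 / 16.1 = 621 trees/ha

621


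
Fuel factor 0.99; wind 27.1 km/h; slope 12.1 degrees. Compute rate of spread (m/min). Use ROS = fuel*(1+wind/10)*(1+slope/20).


Formula: ROS = fuel * (1 + wind/10) * (1 + slope/20)
Wind factor = 1 + 27.1/10 = 3.71
Slope factor = 1 + 12.1/20 = 1.605
ROS = 0.99 * 3.71 * 1.605 = 5.9 m/min

5.9


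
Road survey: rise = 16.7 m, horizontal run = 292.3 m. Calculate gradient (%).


Formula: Gradient = rise / run * 100
Gradient = 16.7 / 292.3 * 100 = 5.7%

5.7


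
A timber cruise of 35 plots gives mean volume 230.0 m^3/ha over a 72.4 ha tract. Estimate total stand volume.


Formula: Total Volume = Mean Volume per ha * Total Area
Total Volume = 230.0 m^3/ha * 72.4 ha
Total Volume = 16652 m^3

16652


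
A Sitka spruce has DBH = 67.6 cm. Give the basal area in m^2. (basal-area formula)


Formula: BA = pi * (DBH/2)^2 / 10000  (cm^2 to m^2)
Radius = DBH/2 = 67.6/2 = 33.8 cm
BA = pi * 33.8^2 / 10000
   = 3589.0811 cm^2 / 10000
   = 0.3589 m^2

0.3589


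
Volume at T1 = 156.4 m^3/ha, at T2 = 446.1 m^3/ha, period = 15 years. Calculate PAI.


Formula: PAI = (V_T2 - V_T1) / (T2 - T1)
Volume increment = 446.1 - 156.4 = 289.7 m^3/ha
PAI = 289.7 / 15 = 19.31 m^3/ha/year

19.31


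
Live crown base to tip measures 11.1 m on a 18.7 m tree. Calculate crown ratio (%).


Formula: Crown Ratio = (Crown Length / Total Height) * 100
CR = (11.1 m / 18.7 m) * 100
CR = 0.5936 * 100 = 59.4%

59.4


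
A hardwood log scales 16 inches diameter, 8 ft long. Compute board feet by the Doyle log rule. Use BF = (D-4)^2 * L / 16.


Doyle: BF = (D - 4)^2 * L / 16
Adjusted diameter = 16 - 4 = 12 in
(D-4)^2 = 12^2 = 144
BF = 144 * 8 / 16 = 72 BF

72


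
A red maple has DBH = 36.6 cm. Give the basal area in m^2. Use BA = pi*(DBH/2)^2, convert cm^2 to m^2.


Formula: BA = pi * (DBH/2)^2 / 10000  (cm^2 to m^2)
Radius = DBH/2 = 36.6/2 = 18.3 cm
BA = pi * 18.3^2 / 10000
   = 1052.088 cm^2 / 10000
   = 0.1052 m^2

0.1052


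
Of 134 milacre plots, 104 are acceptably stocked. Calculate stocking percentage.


Formula: Stocking % = stocked plots / total plots * 100
Stocking = 104 / 134 * 100
Stocking = 0.7761 * 100 = 77.6%

77.6


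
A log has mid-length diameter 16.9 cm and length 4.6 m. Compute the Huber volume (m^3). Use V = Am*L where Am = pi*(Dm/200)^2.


Huber: V = Am * L,  Am = pi*(Dm/200)^2
Am = pi*(16.9/200)^2 = 0.022432 m^2
V = 0.022432*4.6 = 0.1032 m^3

0.1032


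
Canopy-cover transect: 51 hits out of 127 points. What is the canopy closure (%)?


Formula: Canopy closure = covered points / total points * 100
Closure = 51 / 127 * 100
Closure = 0.4016 * 100 = 40.2%

40.2


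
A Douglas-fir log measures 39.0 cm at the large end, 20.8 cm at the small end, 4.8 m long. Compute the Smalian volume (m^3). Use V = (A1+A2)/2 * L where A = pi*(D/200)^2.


Smalian: V = (A1 + A2)/2 * L,  A = pi*(D/200)^2
A1 = pi*(39.0/200)^2 = 0.119459 m^2
A2 = pi*(20.8/200)^2 = 0.033979 m^2
V = (0.119459+0.033979)/2*4.8 = 0.3683 m^3

0.3683


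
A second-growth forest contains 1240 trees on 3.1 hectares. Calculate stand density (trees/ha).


Formula: Stand Density = N_trees / Area_ha
Density = 1240 trees / 3.1 ha
Density = 400 trees/ha

400


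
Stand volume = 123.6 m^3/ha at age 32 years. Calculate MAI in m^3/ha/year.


Formula: MAI = Total Volume / Stand Age
MAI = 123.6 m^3/ha / 32 years
MAI = 3.86 m^3/ha/year

3.86


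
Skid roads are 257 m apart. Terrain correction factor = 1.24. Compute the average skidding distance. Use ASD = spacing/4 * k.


Formula: ASD = (spacing / 4) * correction
Uncorrected distance = spacing / 4 = 257 / 4 = 64.25 m
ASD = 64.25 * 1.24 = 80 m

80


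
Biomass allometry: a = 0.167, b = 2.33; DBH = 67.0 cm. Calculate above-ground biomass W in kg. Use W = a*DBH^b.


Formula: W = a * DBH^b  (allometric power law)
DBH^b = 67.0^2.33 = 17978.5346
W = 0.167 * 17978.5346 = 3002.4 kg

3002.4


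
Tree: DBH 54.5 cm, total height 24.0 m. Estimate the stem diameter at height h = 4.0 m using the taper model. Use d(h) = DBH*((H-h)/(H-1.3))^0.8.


Taper: d(h) = DBH * ((H - h) / (H - 1.3))^0.8
Numerator = H - h = 24.0 - 4.0 = 20.0 m
Denominator = H - 1.3 = 24.0 - 1.3 = 22.7 m
Ratio = 20.0 / 22.7 = 0.88106
d = 54.5 * 0.88106^0.8 = 49.2 cm

49.2


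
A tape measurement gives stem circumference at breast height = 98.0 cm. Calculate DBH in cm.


Formula: DBH = C / pi
DBH = 98.0 / pi
pi = 3.14159...
DBH = 31.2 cm

31.2


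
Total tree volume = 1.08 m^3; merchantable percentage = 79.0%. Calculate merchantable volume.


Formula: MV = V_total * (merchantable_pct / 100)
Merchantable fraction = 79.0% / 100 = 0.79
MV = 1.08 m^3 * 0.79 = 0.853 m^3

0.853


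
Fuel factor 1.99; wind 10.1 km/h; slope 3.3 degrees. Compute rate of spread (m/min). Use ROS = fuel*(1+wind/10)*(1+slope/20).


Formula: ROS = fuel * (1 + wind/10) * (1 + slope/20)
Wind factor = 1 + 10.1/10 = 2.01
Slope factor = 1 + 3.3/20 = 1.165
ROS = 1.99 * 2.01 * 1.165 = 4.66 m/min

4.66


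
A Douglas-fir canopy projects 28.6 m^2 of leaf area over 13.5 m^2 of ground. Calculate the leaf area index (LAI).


Formula: LAI = total leaf area / ground area  (dimensionless)
LAI = 28.6 m^2 / 13.5 m^2
LAI = 2.12

2.12


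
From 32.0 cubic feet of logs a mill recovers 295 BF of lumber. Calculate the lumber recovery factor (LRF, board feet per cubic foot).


Formula: LRF = Lumber Output (BF) / Log Input (ft^3)
LRF = 295 BF / 32.0 ft^3
LRF = 9.22 BF/ft^3

9.22


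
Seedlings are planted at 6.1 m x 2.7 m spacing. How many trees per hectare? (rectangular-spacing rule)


Formula: TPH = 10000 m^2/ha / (spacing_x * spacing_y)
Area per tree = 6.1 m * 2.7 m = 16.47 m^2
TPH = 10000 / 16.47 = 607 trees/ha

607


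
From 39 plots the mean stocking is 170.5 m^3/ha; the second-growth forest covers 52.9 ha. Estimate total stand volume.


Formula: Total Volume = Mean Volume per ha * Total Area
Total Volume = 170.5 m^3/ha * 52.9 ha
Total Volume = 9019 m^3

9019


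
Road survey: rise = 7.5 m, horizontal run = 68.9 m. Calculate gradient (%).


Formula: Gradient = rise / run * 100
Gradient = 7.5 / 68.9 * 100 = 10.9%

10.9


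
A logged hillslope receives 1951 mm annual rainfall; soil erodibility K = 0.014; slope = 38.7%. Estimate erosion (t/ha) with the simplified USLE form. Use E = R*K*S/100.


Formula: E = R * K * S / 100  (simplified USLE)
R * K = 1951 * 0.014 = 27.314
E = 27.314 * 38.7 / 100 = 10.57 t/ha

10.57


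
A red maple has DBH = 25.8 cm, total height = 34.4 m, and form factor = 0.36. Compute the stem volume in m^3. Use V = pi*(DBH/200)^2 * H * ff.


Formula: V = pi * (DBH/200)^2 * H * ff
Radius = DBH/200 = 25.8/200 = 0.129 m
Radius^2 = 0.129^2 = 0.016641 m^2
V = pi * 0.016641 * 34.4 * 0.36
V = 0.647 m^3

0.647


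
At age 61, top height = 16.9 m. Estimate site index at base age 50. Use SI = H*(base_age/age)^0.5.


Formula: SI = H_dom * (base_age / age)^0.5
Age ratio = 50 / 61 = 0.81967
sqrt(age_ratio) = 0.90536
SI = 16.9 * 0.90536 = 15.3 m

15.3


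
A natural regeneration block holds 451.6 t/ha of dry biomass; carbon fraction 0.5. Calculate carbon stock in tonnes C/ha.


Formula: Carbon Stock = Biomass * Carbon Fraction
C = 451.6 t/ha * 0.5
C = 225.8 t C/ha

225.8


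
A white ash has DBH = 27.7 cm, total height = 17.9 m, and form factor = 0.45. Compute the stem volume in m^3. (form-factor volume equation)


Formula: V = pi * (DBH/200)^2 * H * ff
Radius = DBH/200 = 27.7/200 = 0.1385 m
Radius^2 = 0.1385^2 = 0.01918225 m^2
V = pi * 0.01918225 * 17.9 * 0.45
V = 0.485 m^3

0.485


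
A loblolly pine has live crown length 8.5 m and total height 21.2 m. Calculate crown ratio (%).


Formula: Crown Ratio = (Crown Length / Total Height) * 100
CR = (8.5 m / 21.2 m) * 100
CR = 0.4009 * 100 = 40.1%

40.1


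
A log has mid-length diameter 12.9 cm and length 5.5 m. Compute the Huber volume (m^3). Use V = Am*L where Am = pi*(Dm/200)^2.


Huber: V = Am * L,  Am = pi*(Dm/200)^2
Am = pi*(12.9/200)^2 = 0.01307 m^2
V = 0.01307*5.5 = 0.0719 m^3

0.0719


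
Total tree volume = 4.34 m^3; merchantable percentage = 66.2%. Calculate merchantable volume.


Formula: MV = V_total * (merchantable_pct / 100)
Merchantable fraction = 66.2% / 100 = 0.662
MV = 4.34 m^3 * 0.662 = 2.873 m^3

2.873


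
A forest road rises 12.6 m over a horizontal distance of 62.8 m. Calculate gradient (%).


Formula: Gradient = rise / run * 100
Gradient = 12.6 / 62.8 * 100 = 20.1%

20.1


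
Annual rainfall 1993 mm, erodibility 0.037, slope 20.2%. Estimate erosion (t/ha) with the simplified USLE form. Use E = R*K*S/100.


Formula: E = R * K * S / 100  (simplified USLE)
R * K = 1993 * 0.037 = 73.741
E = 73.741 * 20.2 / 100 = 14.9 t/ha

14.9


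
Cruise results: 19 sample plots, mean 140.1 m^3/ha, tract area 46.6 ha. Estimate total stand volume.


Formula: Total Volume = Mean Volume per ha * Total Area
Total Volume = 140.1 m^3/ha * 46.6 ha
Total Volume = 6529 m^3

6529


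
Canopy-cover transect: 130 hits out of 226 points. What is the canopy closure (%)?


Formula: Canopy closure = covered points / total points * 100
Closure = 130 / 226 * 100
Closure = 0.5752 * 100 = 57.5%

57.5


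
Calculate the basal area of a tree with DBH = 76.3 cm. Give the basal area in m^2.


Formula: BA = pi * (DBH/2)^2 / 10000  (cm^2 to m^2)
Radius = DBH/2 = 76.3/2 = 38.15 cm
BA = pi * 38.15^2 / 10000
   = 4572.3446 cm^2 / 10000
   = 0.4572 m^2

0.4572


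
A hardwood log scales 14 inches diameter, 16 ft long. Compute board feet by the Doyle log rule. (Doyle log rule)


Doyle: BF = (D - 4)^2 * L / 16
Adjusted diameter = 14 - 4 = 10 in
(D-4)^2 = 10^2 = 100
BF = 100 * 16 / 16 = 100 BF

100


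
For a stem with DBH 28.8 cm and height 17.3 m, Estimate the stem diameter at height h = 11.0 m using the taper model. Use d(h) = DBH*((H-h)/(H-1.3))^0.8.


Taper: d(h) = DBH * ((H - h) / (H - 1.3))^0.8
Numerator = H - h = 17.3 - 11.0 = 6.3 m
Denominator = H - 1.3 = 17.3 - 1.3 = 16.0 m
Ratio = 6.3 / 16.0 = 0.39375
d = 28.8 * 0.39375^0.8 = 13.7 cm

13.7


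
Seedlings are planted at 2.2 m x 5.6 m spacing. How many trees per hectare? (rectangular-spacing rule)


Formula: TPH = 10000 m^2/ha / (spacing_x * spacing_y)
Area per tree = 2.2 m * 5.6 m = 12.32 m^2
TPH = 10000 / 12.32 = 812 trees/ha

812


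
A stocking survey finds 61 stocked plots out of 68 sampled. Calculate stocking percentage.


Formula: Stocking % = stocked plots / total plots * 100
Stocking = 61 / 68 * 100
Stocking = 0.8971 * 100 = 89.7%

89.7


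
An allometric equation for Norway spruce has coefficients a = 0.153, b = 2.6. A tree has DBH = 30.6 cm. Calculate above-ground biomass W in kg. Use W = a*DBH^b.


Formula: W = a * DBH^b  (allometric power law)
DBH^b = 30.6^2.6 = 7292.4878
W = 0.153 * 7292.4878 = 1115.8 kg

1115.8


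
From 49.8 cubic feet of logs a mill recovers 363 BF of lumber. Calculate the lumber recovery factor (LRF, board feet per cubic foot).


Formula: LRF = Lumber Output (BF) / Log Input (ft^3)
LRF = 363 BF / 49.8 ft^3
LRF = 7.29 BF/ft^3

7.29


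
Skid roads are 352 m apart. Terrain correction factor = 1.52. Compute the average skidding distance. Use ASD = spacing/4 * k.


Formula: ASD = (spacing / 4) * correction
Uncorrected distance = spacing / 4 = 352 / 4 = 88 m
ASD = 88 * 1.52 = 134 m

134


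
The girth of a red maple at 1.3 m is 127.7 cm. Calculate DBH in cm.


Formula: DBH = C / pi
DBH = 127.7 / pi
pi = 3.14159...
DBH = 40.6 cm

40.6


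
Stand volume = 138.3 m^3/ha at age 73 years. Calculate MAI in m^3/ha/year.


Formula: MAI = Total Volume / Stand Age
MAI = 138.3 m^3/ha / 73 years
MAI = 1.89 m^3/ha/year

1.89


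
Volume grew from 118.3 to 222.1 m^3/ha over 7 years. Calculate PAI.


Formula: PAI = (V_T2 - V_T1) / (T2 - T1)
Volume increment = 222.1 - 118.3 = 103.8 m^3/ha
PAI = 103.8 / 7 = 14.83 m^3/ha/year

14.83


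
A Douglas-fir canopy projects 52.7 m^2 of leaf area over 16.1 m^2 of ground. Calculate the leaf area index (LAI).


Formula: LAI = total leaf area / ground area  (dimensionless)
LAI = 52.7 m^2 / 16.1 m^2
LAI = 3.27

3.27


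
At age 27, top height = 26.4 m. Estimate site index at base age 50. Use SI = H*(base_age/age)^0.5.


Formula: SI = H_dom * (base_age / age)^0.5
Age ratio = 50 / 27 = 1.85185
sqrt(age_ratio) = 1.36083
SI = 26.4 * 1.36083 = 35.9 m

35.9


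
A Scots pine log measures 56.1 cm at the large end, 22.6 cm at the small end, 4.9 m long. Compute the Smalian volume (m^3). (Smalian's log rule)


Smalian: V = (A1 + A2)/2 * L,  A = pi*(D/200)^2
A1 = pi*(56.1/200)^2 = 0.247181 m^2
A2 = pi*(22.6/200)^2 = 0.040115 m^2
V = (0.247181+0.040115)/2*4.9 = 0.7039 m^3

0.7039


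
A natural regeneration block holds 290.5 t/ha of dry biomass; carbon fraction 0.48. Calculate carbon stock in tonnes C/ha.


Formula: Carbon Stock = Biomass * Carbon Fraction
C = 290.5 t/ha * 0.48
C = 139.4 t C/ha

139.4


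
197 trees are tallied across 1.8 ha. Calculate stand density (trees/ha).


Formula: Stand Density = N_trees / Area_ha
Density = 197 trees / 1.8 ha
Density = 109 trees/ha

109


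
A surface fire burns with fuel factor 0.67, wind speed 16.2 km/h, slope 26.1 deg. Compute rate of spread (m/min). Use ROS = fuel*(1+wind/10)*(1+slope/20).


Formula: ROS = fuel * (1 + wind/10) * (1 + slope/20)
Wind factor = 1 + 16.2/10 = 2.62
Slope factor = 1 + 26.1/20 = 2.305
ROS = 0.67 * 2.62 * 2.305 = 4.05 m/min

4.05


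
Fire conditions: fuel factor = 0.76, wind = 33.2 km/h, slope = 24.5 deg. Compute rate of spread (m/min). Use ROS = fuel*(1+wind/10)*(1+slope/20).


Formula: ROS = fuel * (1 + wind/10) * (1 + slope/20)
Wind factor = 1 + 33.2/10 = 4.32
Slope factor = 1 + 24.5/20 = 2.225
ROS = 0.76 * 4.32 * 2.225 = 7.31 m/min

7.31


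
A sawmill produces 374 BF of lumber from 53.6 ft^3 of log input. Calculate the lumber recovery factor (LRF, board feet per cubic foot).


Formula: LRF = Lumber Output (BF) / Log Input (ft^3)
LRF = 374 BF / 53.6 ft^3
LRF = 6.98 BF/ft^3

6.98


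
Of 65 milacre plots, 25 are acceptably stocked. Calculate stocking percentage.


Formula: Stocking % = stocked plots / total plots * 100
Stocking = 25 / 65 * 100
Stocking = 0.3846 * 100 = 38.5%

38.5


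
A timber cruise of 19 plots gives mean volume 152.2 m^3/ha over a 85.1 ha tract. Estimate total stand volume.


Formula: Total Volume = Mean Volume per ha * Total Area
Total Volume = 152.2 m^3/ha * 85.1 ha
Total Volume = 12952 m^3

12952


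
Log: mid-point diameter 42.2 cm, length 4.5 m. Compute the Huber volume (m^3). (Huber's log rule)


Huber: V = Am * L,  Am = pi*(Dm/200)^2
Am = pi*(42.2/200)^2 = 0.139867 m^2
V = 0.139867*4.5 = 0.6294 m^3

0.6294


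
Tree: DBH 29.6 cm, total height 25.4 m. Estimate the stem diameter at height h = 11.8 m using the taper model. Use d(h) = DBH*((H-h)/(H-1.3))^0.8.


Taper: d(h) = DBH * ((H - h) / (H - 1.3))^0.8
Numerator = H - h = 25.4 - 11.8 = 13.6 m
Denominator = H - 1.3 = 25.4 - 1.3 = 24.1 m
Ratio = 13.6 / 24.1 = 0.56432
d = 29.6 * 0.56432^0.8 = 18.7 cm

18.7


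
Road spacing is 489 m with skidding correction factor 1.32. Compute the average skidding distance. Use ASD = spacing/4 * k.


Formula: ASD = (spacing / 4) * correction
Uncorrected distance = spacing / 4 = 489 / 4 = 122.25 m
ASD = 122.25 * 1.32 = 161 m

161


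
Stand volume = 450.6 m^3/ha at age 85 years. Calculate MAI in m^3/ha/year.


Formula: MAI = Total Volume / Stand Age
MAI = 450.6 m^3/ha / 85 years
MAI = 5.3 m^3/ha/year

5.3


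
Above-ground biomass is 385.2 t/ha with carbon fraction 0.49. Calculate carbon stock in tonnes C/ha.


Formula: Carbon Stock = Biomass * Carbon Fraction
C = 385.2 t/ha * 0.49
C = 188.7 t C/ha

188.7


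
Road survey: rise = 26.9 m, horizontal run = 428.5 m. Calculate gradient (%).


Formula: Gradient = rise / run * 100
Gradient = 26.9 / 428.5 * 100 = 6.3%

6.3


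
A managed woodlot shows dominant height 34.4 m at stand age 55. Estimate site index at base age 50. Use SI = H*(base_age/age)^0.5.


Formula: SI = H_dom * (base_age / age)^0.5
Age ratio = 50 / 55 = 0.90909
sqrt(age_ratio) = 0.95346
SI = 34.4 * 0.95346 = 32.8 m

32.8
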